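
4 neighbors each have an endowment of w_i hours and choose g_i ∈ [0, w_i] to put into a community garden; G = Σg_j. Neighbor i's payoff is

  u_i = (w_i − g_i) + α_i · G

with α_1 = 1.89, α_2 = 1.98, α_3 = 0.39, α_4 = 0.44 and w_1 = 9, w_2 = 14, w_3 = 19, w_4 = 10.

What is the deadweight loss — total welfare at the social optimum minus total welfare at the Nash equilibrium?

107.3

∂u_i/∂g_i = α_i − 1, so neighbor i contributes w_i if α_i > 1, else 0.
α_i > 1 for i ∈ {1, 2}; NE contributions (9, 14, 0, 0), G = 23.
W^NE = Σw_i − G^NE + (Σα_i)·G^NE = 52 + 3.7·23 = 137.1.
Planner: ∂(Σu_j)/∂g_i = Σα_j − 1 = 3.7 > 0, so everyone contributes w_i; G^SO = 52, W^SO = 52 + 3.7·52 = 244.4.
Deadweight loss = 107.3.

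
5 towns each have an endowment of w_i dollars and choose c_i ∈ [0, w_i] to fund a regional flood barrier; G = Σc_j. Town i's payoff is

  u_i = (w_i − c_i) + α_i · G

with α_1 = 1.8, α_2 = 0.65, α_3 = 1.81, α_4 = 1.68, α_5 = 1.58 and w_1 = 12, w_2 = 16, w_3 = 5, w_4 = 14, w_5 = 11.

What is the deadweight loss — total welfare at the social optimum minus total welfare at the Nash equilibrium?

104.32

∂u_i/∂c_i = α_i − 1, so town i contributes w_i if α_i > 1, else 0.
α_i > 1 for i ∈ {1, 3, 4, 5}; NE contributions (12, 0, 5, 14, 11), G = 42.
W^NE = Σw_i − G^NE + (Σα_i)·G^NE = 58 + 6.52·42 = 331.84.
Planner: ∂(Σu_j)/∂c_i = Σα_j − 1 = 6.52 > 0, so everyone contributes w_i; G^SO = 58, W^SO = 58 + 6.52·58 = 436.16.
Deadweight loss = 104.32.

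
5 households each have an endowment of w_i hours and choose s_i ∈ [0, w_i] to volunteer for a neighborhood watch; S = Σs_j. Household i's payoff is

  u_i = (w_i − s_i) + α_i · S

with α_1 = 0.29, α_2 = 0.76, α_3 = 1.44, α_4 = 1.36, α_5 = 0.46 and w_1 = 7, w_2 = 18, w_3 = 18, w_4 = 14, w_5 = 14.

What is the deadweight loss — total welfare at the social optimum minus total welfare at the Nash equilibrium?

129.09

∂u_i/∂s_i = α_i − 1, so household i contributes w_i if α_i > 1, else 0.
α_i > 1 for i ∈ {3, 4}; NE contributions (0, 0, 18, 14, 0), S = 32.
W^NE = Σw_i − S^NE + (Σα_i)·S^NE = 71 + 3.31·32 = 176.92.
Planner: ∂(Σu_j)/∂s_i = Σα_j − 1 = 3.31 > 0, so everyone contributes w_i; S^SO = 71, W^SO = 71 + 3.31·71 = 306.01.
Deadweight loss = 129.09.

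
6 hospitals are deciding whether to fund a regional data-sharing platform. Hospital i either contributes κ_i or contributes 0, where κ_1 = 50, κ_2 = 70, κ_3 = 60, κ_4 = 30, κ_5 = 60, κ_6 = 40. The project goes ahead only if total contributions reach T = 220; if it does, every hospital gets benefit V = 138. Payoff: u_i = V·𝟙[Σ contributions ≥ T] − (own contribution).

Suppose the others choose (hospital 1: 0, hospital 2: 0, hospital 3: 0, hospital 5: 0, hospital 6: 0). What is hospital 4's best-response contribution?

0

Others' total = 0. Even contributing 30 gives 30 < 220: no benefit either way.
Best response: 0.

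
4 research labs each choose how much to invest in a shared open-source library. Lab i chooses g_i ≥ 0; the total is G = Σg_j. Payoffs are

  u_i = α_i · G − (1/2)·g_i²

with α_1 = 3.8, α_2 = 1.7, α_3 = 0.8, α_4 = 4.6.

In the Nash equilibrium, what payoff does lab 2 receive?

Lab i's FOC: ∂u_i/∂g_i = α_i − g_i = 0, so g_i* = α_i.
NE contributions = (3.8, 1.7, 0.8, 4.6); G = 10.9.
u_2 = α_2·G − ½·(g_2)² = 1.7·10.9 − ½·1.7² = 17.085.

17.085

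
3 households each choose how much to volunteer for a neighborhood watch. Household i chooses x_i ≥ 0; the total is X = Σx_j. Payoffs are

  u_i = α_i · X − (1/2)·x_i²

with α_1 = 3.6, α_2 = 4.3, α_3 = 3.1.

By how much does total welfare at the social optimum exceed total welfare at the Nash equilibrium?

81.03

Household i's FOC: ∂u_i/∂x_i = α_i − x_i = 0, so x_i* = α_i.
NE contributions = (3.6, 4.3, 3.1); X = 11.
W^NE = (Σα)·X − ½Σα_i² = 11² − ½·41.06 = 100.47.
Planner sets x_i = Σα_j = 11 for every i, so X^SO = 3·11 = 33.
W^SO = (Σα)·X^SO − ½·3·(Σα)² = (3/2)·11² = 181.5.
Deadweight loss = W^SO − W^NE = 81.03.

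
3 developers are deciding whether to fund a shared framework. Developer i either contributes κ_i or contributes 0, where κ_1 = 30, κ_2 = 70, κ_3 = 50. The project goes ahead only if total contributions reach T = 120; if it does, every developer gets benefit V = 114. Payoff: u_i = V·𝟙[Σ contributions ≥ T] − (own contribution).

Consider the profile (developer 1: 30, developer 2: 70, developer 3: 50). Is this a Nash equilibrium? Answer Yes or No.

Total = 150 ≥ 120: provided.
Developer 1 (pledges 30, payoff 84): dropping to 0 → total 120, payoff 114. Profitable deviation.

No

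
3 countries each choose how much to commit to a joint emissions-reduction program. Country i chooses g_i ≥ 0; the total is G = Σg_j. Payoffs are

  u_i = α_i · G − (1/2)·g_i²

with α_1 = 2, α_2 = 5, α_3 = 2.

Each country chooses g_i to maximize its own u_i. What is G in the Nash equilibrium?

Country i's FOC: ∂u_i/∂g_i = α_i − g_i = 0, so g_i* = α_i.
NE contributions = (2, 5, 2); G = 9.

9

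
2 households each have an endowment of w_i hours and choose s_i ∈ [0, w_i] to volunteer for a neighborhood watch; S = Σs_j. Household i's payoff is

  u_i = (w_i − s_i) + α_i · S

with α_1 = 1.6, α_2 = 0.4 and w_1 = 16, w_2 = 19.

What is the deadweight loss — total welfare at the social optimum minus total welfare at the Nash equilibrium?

19

∂u_i/∂s_i = α_i − 1, so household i contributes w_i if α_i > 1, else 0.
α_i > 1 for i ∈ {1}; NE contributions (16, 0), S = 16.
W^NE = Σw_i − S^NE + (Σα_i)·S^NE = 35 + 1·16 = 51.
Planner: ∂(Σu_j)/∂s_i = Σα_j − 1 = 1 > 0, so everyone contributes w_i; S^SO = 35, W^SO = 35 + 1·35 = 70.
Deadweight loss = 19.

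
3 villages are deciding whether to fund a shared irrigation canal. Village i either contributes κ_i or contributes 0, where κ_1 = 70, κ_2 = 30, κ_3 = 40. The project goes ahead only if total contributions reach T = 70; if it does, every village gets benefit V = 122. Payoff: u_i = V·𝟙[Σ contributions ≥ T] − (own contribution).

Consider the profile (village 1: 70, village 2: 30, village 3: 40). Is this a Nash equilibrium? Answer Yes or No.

No

Total = 140 ≥ 70: provided.
Village 1 (pledges 70, payoff 52): dropping to 0 → total 70, payoff 122. Profitable deviation.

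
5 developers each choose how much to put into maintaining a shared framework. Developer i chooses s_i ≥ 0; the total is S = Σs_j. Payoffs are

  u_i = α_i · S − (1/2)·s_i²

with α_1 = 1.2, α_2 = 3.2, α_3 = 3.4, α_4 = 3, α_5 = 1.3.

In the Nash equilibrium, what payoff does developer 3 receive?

35.36

Developer i's FOC: ∂u_i/∂s_i = α_i − s_i = 0, so s_i* = α_i.
NE contributions = (1.2, 3.2, 3.4, 3, 1.3); S = 12.1.
u_3 = α_3·S − ½·(s_3)² = 3.4·12.1 − ½·3.4² = 35.36.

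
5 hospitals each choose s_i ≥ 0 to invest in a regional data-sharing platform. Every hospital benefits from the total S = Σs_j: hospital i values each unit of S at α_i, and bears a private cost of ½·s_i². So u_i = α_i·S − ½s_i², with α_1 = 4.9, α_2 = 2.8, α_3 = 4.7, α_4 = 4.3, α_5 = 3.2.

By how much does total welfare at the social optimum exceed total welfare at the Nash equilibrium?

Hospital i's FOC: ∂u_i/∂s_i = α_i − s_i = 0, so s_i* = α_i.
NE contributions = (4.9, 2.8, 4.7, 4.3, 3.2); S = 19.9.
W^NE = (Σα)·S − ½Σα_i² = 19.9² − ½·82.67 = 354.675.
Planner sets s_i = Σα_j = 19.9 for every i, so S^SO = 5·19.9 = 99.5.
W^SO = (Σα)·S^SO − ½·5·(Σα)² = (5/2)·19.9² = 990.025.
Deadweight loss = W^SO − W^NE = 635.35.

635.35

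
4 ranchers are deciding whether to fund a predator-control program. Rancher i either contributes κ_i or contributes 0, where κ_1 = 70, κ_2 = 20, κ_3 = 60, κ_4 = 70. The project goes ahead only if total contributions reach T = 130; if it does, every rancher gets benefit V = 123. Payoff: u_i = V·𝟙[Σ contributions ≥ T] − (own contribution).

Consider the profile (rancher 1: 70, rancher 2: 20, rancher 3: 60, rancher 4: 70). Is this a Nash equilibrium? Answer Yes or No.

Total = 220 ≥ 130: provided.
Rancher 1 (pledges 70, payoff 53): dropping to 0 → total 150, payoff 123. Profitable deviation.

No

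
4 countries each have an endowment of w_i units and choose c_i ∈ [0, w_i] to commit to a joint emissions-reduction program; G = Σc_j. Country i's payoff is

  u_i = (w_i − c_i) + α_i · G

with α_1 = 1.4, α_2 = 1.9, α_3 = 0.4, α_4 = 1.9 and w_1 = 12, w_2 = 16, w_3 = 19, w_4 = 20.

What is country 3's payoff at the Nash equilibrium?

∂u_i/∂c_i = α_i − 1, so country i contributes w_i if α_i > 1, else 0.
α_i > 1 for i ∈ {1, 2, 4}; NE contributions (12, 16, 0, 20), G = 48.
u_3 = (19 − 0) + 0.4·48 = 38.2.

38.2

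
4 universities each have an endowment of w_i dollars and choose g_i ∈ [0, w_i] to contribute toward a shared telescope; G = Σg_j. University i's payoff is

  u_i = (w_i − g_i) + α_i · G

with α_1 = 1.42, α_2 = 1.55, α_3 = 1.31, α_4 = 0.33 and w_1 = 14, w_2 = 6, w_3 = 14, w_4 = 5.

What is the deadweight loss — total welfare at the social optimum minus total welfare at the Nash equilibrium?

∂u_i/∂g_i = α_i − 1, so university i contributes w_i if α_i > 1, else 0.
α_i > 1 for i ∈ {1, 2, 3}; NE contributions (14, 6, 14, 0), G = 34.
W^NE = Σw_i − G^NE + (Σα_i)·G^NE = 39 + 3.61·34 = 161.74.
Planner: ∂(Σu_j)/∂g_i = Σα_j − 1 = 3.61 > 0, so everyone contributes w_i; G^SO = 39, W^SO = 39 + 3.61·39 = 179.79.
Deadweight loss = 18.05.

18.05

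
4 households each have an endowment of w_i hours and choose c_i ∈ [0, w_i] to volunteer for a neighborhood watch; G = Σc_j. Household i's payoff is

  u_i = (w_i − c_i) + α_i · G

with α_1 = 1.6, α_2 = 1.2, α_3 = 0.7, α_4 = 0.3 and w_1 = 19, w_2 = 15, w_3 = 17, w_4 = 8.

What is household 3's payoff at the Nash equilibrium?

40.8

∂u_i/∂c_i = α_i − 1, so household i contributes w_i if α_i > 1, else 0.
α_i > 1 for i ∈ {1, 2}; NE contributions (19, 15, 0, 0), G = 34.
u_3 = (17 − 0) + 0.7·34 = 40.8.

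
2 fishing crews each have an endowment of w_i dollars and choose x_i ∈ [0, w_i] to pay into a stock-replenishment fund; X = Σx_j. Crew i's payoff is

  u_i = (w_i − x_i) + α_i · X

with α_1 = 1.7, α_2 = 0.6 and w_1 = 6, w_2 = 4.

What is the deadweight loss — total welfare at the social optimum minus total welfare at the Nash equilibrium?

∂u_i/∂x_i = α_i − 1, so crew i contributes w_i if α_i > 1, else 0.
α_i > 1 for i ∈ {1}; NE contributions (6, 0), X = 6.
W^NE = Σw_i − X^NE + (Σα_i)·X^NE = 10 + 1.3·6 = 17.8.
Planner: ∂(Σu_j)/∂x_i = Σα_j − 1 = 1.3 > 0, so everyone contributes w_i; X^SO = 10, W^SO = 10 + 1.3·10 = 23.
Deadweight loss = 5.2.

5.2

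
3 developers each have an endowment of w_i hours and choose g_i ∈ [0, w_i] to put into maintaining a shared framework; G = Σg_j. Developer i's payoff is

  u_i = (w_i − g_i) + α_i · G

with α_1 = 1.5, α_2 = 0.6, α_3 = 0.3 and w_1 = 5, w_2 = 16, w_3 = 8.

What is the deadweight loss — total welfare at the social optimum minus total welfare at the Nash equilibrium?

33.6

∂u_i/∂g_i = α_i − 1, so developer i contributes w_i if α_i > 1, else 0.
α_i > 1 for i ∈ {1}; NE contributions (5, 0, 0), G = 5.
W^NE = Σw_i − G^NE + (Σα_i)·G^NE = 29 + 1.4·5 = 36.
Planner: ∂(Σu_j)/∂g_i = Σα_j − 1 = 1.4 > 0, so everyone contributes w_i; G^SO = 29, W^SO = 29 + 1.4·29 = 69.6.
Deadweight loss = 33.6.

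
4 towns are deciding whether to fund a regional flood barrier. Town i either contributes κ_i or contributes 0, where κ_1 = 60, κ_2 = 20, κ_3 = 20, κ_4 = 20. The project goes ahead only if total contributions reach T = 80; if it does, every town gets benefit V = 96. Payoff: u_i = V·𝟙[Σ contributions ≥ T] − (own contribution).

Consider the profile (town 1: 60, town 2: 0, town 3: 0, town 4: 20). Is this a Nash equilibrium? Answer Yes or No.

Total = 80 ≥ 80: provided.
Town 1 (pledges 60, payoff 36): dropping to 0 → total 20, payoff 0. No gain.
Town 2 (pledges 0, payoff 96): pledging 20 → total 100, payoff 76. No gain.
Town 3 (pledges 0, payoff 96): pledging 20 → total 100, payoff 76. No gain.
Town 4 (pledges 20, payoff 76): dropping to 0 → total 60, payoff 0. No gain.

Yes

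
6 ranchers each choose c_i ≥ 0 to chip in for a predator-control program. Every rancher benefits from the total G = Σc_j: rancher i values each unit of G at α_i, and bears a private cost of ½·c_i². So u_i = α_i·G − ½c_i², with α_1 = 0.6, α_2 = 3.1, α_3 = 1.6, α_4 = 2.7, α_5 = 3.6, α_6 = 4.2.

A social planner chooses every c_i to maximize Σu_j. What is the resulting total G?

Planner FOC: ∂(Σu_j)/∂c_i = (Σα_j) − c_i = 0, so c_i^SO = Σα_j = 15.8 for every i; G^SO = 94.8.

94.8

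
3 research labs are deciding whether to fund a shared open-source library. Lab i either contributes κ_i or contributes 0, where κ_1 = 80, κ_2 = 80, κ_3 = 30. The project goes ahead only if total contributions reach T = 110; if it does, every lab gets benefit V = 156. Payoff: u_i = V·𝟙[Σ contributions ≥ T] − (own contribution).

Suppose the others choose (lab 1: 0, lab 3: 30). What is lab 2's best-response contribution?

80

Others' total = 30. Contributing 80 brings total to 110 ≥ 110: gain V − κ_2 = 76.
Best response: 80.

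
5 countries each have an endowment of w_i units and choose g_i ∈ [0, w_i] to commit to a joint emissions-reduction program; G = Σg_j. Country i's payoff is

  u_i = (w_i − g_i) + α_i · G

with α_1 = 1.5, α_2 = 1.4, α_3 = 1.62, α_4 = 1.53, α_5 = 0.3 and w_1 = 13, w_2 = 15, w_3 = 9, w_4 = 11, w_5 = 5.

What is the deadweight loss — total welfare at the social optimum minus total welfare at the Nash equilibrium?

∂u_i/∂g_i = α_i − 1, so country i contributes w_i if α_i > 1, else 0.
α_i > 1 for i ∈ {1, 2, 3, 4}; NE contributions (13, 15, 9, 11, 0), G = 48.
W^NE = Σw_i − G^NE + (Σα_i)·G^NE = 53 + 5.35·48 = 309.8.
Planner: ∂(Σu_j)/∂g_i = Σα_j − 1 = 5.35 > 0, so everyone contributes w_i; G^SO = 53, W^SO = 53 + 5.35·53 = 336.55.
Deadweight loss = 26.75.

26.75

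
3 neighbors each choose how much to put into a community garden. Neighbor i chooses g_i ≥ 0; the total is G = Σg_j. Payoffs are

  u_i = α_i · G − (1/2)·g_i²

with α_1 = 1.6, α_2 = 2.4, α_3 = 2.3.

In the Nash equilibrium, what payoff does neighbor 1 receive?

8.8

Neighbor i's FOC: ∂u_i/∂g_i = α_i − g_i = 0, so g_i* = α_i.
NE contributions = (1.6, 2.4, 2.3); G = 6.3.
u_1 = α_1·G − ½·(g_1)² = 1.6·6.3 − ½·1.6² = 8.8.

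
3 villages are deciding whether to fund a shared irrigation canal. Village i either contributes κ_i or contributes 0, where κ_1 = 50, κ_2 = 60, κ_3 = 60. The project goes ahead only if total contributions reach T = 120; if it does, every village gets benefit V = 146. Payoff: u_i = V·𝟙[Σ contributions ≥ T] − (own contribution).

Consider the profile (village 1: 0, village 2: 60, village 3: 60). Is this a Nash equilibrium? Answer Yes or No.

Yes

Total = 120 ≥ 120: provided.
Village 1 (pledges 0, payoff 146): pledging 50 → total 170, payoff 96. No gain.
Village 2 (pledges 60, payoff 86): dropping to 0 → total 60, payoff 0. No gain.
Village 3 (pledges 60, payoff 86): dropping to 0 → total 60, payoff 0. No gain.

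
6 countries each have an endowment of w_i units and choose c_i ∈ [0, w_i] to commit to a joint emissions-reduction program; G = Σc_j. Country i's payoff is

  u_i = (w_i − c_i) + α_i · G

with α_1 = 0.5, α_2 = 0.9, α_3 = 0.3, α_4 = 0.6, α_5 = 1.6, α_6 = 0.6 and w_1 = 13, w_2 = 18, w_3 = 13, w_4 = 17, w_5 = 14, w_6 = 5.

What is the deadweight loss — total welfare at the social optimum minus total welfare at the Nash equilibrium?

∂u_i/∂c_i = α_i − 1, so country i contributes w_i if α_i > 1, else 0.
α_i > 1 for i ∈ {5}; NE contributions (0, 0, 0, 0, 14, 0), G = 14.
W^NE = Σw_i − G^NE + (Σα_i)·G^NE = 80 + 3.5·14 = 129.
Planner: ∂(Σu_j)/∂c_i = Σα_j − 1 = 3.5 > 0, so everyone contributes w_i; G^SO = 80, W^SO = 80 + 3.5·80 = 360.
Deadweight loss = 231.

231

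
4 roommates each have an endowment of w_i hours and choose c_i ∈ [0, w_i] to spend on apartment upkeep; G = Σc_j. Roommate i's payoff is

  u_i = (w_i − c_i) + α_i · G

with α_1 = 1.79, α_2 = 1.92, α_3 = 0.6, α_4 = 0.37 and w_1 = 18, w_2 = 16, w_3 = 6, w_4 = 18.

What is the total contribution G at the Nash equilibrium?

∂u_i/∂c_i = α_i − 1, so roommate i contributes w_i if α_i > 1, else 0.
α_i > 1 for i ∈ {1, 2}; NE contributions (18, 16, 0, 0), G = 34.

34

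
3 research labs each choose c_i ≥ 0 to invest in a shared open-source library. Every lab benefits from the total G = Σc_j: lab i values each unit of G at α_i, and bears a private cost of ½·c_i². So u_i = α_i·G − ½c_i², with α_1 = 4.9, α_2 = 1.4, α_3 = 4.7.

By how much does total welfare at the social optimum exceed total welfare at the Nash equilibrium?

84.53

Lab i's FOC: ∂u_i/∂c_i = α_i − c_i = 0, so c_i* = α_i.
NE contributions = (4.9, 1.4, 4.7); G = 11.
W^NE = (Σα)·G − ½Σα_i² = 11² − ½·48.06 = 96.97.
Planner sets c_i = Σα_j = 11 for every i, so G^SO = 3·11 = 33.
W^SO = (Σα)·G^SO − ½·3·(Σα)² = (3/2)·11² = 181.5.
Deadweight loss = W^SO − W^NE = 84.53.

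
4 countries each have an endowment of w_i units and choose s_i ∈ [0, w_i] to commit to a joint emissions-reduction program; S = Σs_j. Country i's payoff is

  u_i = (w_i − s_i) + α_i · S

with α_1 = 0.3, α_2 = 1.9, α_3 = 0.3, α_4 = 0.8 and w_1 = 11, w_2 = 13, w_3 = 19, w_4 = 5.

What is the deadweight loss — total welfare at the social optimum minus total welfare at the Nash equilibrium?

∂u_i/∂s_i = α_i − 1, so country i contributes w_i if α_i > 1, else 0.
α_i > 1 for i ∈ {2}; NE contributions (0, 13, 0, 0), S = 13.
W^NE = Σw_i − S^NE + (Σα_i)·S^NE = 48 + 2.3·13 = 77.9.
Planner: ∂(Σu_j)/∂s_i = Σα_j − 1 = 2.3 > 0, so everyone contributes w_i; S^SO = 48, W^SO = 48 + 2.3·48 = 158.4.
Deadweight loss = 80.5.

80.5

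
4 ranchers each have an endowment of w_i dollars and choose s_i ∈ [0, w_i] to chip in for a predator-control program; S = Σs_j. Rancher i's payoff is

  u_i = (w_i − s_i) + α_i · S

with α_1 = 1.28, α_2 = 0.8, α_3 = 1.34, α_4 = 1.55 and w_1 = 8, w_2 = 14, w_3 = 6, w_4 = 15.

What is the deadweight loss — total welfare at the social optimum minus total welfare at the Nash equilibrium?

∂u_i/∂s_i = α_i − 1, so rancher i contributes w_i if α_i > 1, else 0.
α_i > 1 for i ∈ {1, 3, 4}; NE contributions (8, 0, 6, 15), S = 29.
W^NE = Σw_i − S^NE + (Σα_i)·S^NE = 43 + 3.97·29 = 158.13.
Planner: ∂(Σu_j)/∂s_i = Σα_j − 1 = 3.97 > 0, so everyone contributes w_i; S^SO = 43, W^SO = 43 + 3.97·43 = 213.71.
Deadweight loss = 55.58.

55.58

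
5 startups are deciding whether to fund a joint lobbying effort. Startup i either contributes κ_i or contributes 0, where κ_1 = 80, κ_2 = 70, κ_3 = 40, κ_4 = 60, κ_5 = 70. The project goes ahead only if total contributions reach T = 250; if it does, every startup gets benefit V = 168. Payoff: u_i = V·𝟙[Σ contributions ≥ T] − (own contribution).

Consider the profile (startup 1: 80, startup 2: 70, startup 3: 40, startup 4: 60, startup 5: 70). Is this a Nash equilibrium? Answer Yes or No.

No

Total = 320 ≥ 250: provided.
Startup 1 (pledges 80, payoff 88): dropping to 0 → total 240, payoff 0. No gain.
Startup 2 (pledges 70, payoff 98): dropping to 0 → total 250, payoff 168. Profitable deviation.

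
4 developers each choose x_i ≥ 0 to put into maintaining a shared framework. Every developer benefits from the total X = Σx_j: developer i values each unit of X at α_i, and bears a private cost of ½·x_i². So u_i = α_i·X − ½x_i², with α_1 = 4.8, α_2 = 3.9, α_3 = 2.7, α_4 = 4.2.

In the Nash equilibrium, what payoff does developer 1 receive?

63.36

Developer i's FOC: ∂u_i/∂x_i = α_i − x_i = 0, so x_i* = α_i.
NE contributions = (4.8, 3.9, 2.7, 4.2); X = 15.6.
u_1 = α_1·X − ½·(x_1)² = 4.8·15.6 − ½·4.8² = 63.36.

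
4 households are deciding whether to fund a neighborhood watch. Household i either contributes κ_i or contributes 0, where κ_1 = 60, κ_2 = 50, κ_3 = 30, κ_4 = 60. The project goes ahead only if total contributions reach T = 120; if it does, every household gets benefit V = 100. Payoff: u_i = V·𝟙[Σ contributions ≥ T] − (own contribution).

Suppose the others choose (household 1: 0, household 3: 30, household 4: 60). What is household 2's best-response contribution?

Others' total = 90. Contributing 50 brings total to 140 ≥ 120: gain V − κ_2 = 50.
Best response: 50.

50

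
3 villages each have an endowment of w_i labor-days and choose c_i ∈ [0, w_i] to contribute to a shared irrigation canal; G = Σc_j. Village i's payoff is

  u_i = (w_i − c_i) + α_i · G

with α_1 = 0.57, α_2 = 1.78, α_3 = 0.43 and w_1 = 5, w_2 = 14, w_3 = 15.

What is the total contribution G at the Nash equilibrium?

14

∂u_i/∂c_i = α_i − 1, so village i contributes w_i if α_i > 1, else 0.
α_i > 1 for i ∈ {2}; NE contributions (0, 14, 0), G = 14.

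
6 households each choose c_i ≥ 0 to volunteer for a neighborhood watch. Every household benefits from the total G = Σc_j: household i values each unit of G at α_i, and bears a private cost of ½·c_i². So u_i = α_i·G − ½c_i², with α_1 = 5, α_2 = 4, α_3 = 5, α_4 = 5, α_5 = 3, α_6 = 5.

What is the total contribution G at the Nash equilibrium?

Household i's FOC: ∂u_i/∂c_i = α_i − c_i = 0, so c_i* = α_i.
NE contributions = (5, 4, 5, 5, 3, 5); G = 27.

27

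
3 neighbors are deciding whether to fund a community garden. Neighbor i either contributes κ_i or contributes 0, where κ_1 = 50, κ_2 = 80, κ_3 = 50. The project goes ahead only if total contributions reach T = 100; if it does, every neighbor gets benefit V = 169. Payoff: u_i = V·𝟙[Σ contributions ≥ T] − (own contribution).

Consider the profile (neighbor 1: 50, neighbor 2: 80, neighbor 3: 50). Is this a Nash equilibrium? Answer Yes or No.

Total = 180 ≥ 100: provided.
Neighbor 1 (pledges 50, payoff 119): dropping to 0 → total 130, payoff 169. Profitable deviation.

No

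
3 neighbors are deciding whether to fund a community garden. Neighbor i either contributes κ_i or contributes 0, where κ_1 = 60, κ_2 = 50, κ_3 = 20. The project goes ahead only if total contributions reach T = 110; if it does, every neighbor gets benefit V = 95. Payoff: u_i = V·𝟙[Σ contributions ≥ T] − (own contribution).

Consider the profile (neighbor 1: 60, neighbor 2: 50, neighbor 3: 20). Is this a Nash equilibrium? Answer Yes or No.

Total = 130 ≥ 110: provided.
Neighbor 1 (pledges 60, payoff 35): dropping to 0 → total 70, payoff 0. No gain.
Neighbor 2 (pledges 50, payoff 45): dropping to 0 → total 80, payoff 0. No gain.
Neighbor 3 (pledges 20, payoff 75): dropping to 0 → total 110, payoff 95. Profitable deviation.

No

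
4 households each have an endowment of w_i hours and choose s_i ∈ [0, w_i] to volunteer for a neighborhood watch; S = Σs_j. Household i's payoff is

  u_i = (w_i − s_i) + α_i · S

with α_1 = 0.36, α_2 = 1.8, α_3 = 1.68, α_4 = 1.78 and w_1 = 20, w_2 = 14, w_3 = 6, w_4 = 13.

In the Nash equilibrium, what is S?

33

∂u_i/∂s_i = α_i − 1, so household i contributes w_i if α_i > 1, else 0.
α_i > 1 for i ∈ {2, 3, 4}; NE contributions (0, 14, 6, 13), S = 33.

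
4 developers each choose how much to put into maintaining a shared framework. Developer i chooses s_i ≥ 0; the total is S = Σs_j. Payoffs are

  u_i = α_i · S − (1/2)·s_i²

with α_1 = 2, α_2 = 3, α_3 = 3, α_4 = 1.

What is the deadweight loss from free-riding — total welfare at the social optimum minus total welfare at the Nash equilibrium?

Developer i's FOC: ∂u_i/∂s_i = α_i − s_i = 0, so s_i* = α_i.
NE contributions = (2, 3, 3, 1); S = 9.
W^NE = (Σα)·S − ½Σα_i² = 9² − ½·23 = 69.5.
Planner sets s_i = Σα_j = 9 for every i, so S^SO = 4·9 = 36.
W^SO = (Σα)·S^SO − ½·4·(Σα)² = (4/2)·9² = 162.
Deadweight loss = W^SO − W^NE = 92.5.

92.5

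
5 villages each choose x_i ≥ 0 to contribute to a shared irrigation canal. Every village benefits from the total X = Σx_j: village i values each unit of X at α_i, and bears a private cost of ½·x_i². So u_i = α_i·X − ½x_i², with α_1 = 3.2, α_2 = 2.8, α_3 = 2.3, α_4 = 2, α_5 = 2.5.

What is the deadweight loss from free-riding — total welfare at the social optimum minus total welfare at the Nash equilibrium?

262.57

Village i's FOC: ∂u_i/∂x_i = α_i − x_i = 0, so x_i* = α_i.
NE contributions = (3.2, 2.8, 2.3, 2, 2.5); X = 12.8.
W^NE = (Σα)·X − ½Σα_i² = 12.8² − ½·33.62 = 147.03.
Planner sets x_i = Σα_j = 12.8 for every i, so X^SO = 5·12.8 = 64.
W^SO = (Σα)·X^SO − ½·5·(Σα)² = (5/2)·12.8² = 409.6.
Deadweight loss = W^SO − W^NE = 262.57.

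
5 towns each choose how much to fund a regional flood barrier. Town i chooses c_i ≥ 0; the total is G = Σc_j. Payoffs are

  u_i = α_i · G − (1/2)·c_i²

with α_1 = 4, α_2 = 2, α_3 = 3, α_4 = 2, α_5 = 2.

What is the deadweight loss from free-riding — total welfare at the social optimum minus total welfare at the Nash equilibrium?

272

Town i's FOC: ∂u_i/∂c_i = α_i − c_i = 0, so c_i* = α_i.
NE contributions = (4, 2, 3, 2, 2); G = 13.
W^NE = (Σα)·G − ½Σα_i² = 13² − ½·37 = 150.5.
Planner sets c_i = Σα_j = 13 for every i, so G^SO = 5·13 = 65.
W^SO = (Σα)·G^SO − ½·5·(Σα)² = (5/2)·13² = 422.5.
Deadweight loss = W^SO − W^NE = 272.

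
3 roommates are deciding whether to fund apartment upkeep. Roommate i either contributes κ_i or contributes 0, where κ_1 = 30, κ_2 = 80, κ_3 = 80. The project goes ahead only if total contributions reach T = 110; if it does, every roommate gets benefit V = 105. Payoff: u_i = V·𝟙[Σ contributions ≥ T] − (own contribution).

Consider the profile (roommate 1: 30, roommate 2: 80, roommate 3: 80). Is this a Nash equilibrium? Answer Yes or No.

Total = 190 ≥ 110: provided.
Roommate 1 (pledges 30, payoff 75): dropping to 0 → total 160, payoff 105. Profitable deviation.

No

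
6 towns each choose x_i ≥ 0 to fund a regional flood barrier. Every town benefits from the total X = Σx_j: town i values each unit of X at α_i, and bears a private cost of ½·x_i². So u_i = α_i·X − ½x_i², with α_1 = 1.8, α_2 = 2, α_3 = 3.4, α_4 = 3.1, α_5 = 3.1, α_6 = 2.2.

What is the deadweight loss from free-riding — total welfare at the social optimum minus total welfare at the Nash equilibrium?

508.15

Town i's FOC: ∂u_i/∂x_i = α_i − x_i = 0, so x_i* = α_i.
NE contributions = (1.8, 2, 3.4, 3.1, 3.1, 2.2); X = 15.6.
W^NE = (Σα)·X − ½Σα_i² = 15.6² − ½·42.86 = 221.93.
Planner sets x_i = Σα_j = 15.6 for every i, so X^SO = 6·15.6 = 93.6.
W^SO = (Σα)·X^SO − ½·6·(Σα)² = (6/2)·15.6² = 730.08.
Deadweight loss = W^SO − W^NE = 508.15.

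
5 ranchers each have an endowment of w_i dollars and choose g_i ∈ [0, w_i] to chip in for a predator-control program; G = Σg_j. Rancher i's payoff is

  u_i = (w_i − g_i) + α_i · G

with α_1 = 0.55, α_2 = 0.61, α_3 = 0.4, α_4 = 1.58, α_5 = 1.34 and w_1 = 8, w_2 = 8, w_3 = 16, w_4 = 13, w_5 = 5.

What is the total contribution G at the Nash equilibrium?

∂u_i/∂g_i = α_i − 1, so rancher i contributes w_i if α_i > 1, else 0.
α_i > 1 for i ∈ {4, 5}; NE contributions (0, 0, 0, 13, 5), G = 18.

18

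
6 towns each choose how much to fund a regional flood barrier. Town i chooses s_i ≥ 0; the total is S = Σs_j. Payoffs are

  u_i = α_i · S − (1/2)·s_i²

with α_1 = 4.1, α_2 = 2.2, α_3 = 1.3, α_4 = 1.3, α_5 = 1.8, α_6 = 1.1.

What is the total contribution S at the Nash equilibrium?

11.8

Town i's FOC: ∂u_i/∂s_i = α_i − s_i = 0, so s_i* = α_i.
NE contributions = (4.1, 2.2, 1.3, 1.3, 1.8, 1.1); S = 11.8.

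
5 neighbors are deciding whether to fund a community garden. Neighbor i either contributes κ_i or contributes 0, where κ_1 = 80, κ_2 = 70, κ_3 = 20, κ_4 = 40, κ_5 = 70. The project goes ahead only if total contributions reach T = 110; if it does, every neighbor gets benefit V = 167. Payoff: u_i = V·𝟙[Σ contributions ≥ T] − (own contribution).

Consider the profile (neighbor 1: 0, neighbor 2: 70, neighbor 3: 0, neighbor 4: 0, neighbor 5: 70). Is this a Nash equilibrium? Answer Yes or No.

Yes

Total = 140 ≥ 110: provided.
Neighbor 1 (pledges 0, payoff 167): pledging 80 → total 220, payoff 87. No gain.
Neighbor 2 (pledges 70, payoff 97): dropping to 0 → total 70, payoff 0. No gain.
Neighbor 3 (pledges 0, payoff 167): pledging 20 → total 160, payoff 147. No gain.
Neighbor 4 (pledges 0, payoff 167): pledging 40 → total 180, payoff 127. No gain.
Neighbor 5 (pledges 70, payoff 97): dropping to 0 → total 70, payoff 0. No gain.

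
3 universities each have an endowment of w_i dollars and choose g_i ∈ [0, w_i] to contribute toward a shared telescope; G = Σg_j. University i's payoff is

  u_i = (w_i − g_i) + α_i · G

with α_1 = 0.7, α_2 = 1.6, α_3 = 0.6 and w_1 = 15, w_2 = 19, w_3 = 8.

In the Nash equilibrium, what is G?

∂u_i/∂g_i = α_i − 1, so university i contributes w_i if α_i > 1, else 0.
α_i > 1 for i ∈ {2}; NE contributions (0, 19, 0), G = 19.

19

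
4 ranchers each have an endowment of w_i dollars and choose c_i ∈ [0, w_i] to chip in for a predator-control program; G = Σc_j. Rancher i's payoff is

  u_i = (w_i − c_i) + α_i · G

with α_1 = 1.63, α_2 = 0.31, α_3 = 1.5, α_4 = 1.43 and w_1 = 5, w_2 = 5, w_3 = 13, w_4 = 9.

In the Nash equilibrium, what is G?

∂u_i/∂c_i = α_i − 1, so rancher i contributes w_i if α_i > 1, else 0.
α_i > 1 for i ∈ {1, 3, 4}; NE contributions (5, 0, 13, 9), G = 27.

27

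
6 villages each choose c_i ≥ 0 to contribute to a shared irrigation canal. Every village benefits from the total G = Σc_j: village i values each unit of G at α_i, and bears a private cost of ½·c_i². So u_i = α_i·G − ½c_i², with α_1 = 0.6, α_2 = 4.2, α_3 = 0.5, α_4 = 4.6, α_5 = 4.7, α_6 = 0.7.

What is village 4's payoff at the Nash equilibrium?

Village i's FOC: ∂u_i/∂c_i = α_i − c_i = 0, so c_i* = α_i.
NE contributions = (0.6, 4.2, 0.5, 4.6, 4.7, 0.7); G = 15.3.
u_4 = α_4·G − ½·(c_4)² = 4.6·15.3 − ½·4.6² = 59.8.

59.8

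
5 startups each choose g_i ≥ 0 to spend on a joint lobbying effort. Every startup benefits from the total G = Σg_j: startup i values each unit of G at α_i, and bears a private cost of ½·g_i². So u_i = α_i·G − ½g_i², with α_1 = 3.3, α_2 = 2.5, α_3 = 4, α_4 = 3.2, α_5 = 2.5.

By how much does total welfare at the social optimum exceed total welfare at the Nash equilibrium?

Startup i's FOC: ∂u_i/∂g_i = α_i − g_i = 0, so g_i* = α_i.
NE contributions = (3.3, 2.5, 4, 3.2, 2.5); G = 15.5.
W^NE = (Σα)·G − ½Σα_i² = 15.5² − ½·49.63 = 215.435.
Planner sets g_i = Σα_j = 15.5 for every i, so G^SO = 5·15.5 = 77.5.
W^SO = (Σα)·G^SO − ½·5·(Σα)² = (5/2)·15.5² = 600.625.
Deadweight loss = W^SO − W^NE = 385.19.

385.19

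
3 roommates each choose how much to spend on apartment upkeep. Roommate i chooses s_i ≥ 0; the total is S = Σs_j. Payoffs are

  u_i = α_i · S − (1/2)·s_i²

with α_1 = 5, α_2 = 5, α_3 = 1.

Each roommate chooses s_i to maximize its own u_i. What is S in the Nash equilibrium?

11

Roommate i's FOC: ∂u_i/∂s_i = α_i − s_i = 0, so s_i* = α_i.
NE contributions = (5, 5, 1); S = 11.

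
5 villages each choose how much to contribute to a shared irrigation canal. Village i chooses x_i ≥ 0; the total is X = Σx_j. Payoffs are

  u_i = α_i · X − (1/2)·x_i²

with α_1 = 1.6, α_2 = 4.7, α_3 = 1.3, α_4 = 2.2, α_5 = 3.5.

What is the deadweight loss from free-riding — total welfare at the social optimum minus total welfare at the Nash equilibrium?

287.05

Village i's FOC: ∂u_i/∂x_i = α_i − x_i = 0, so x_i* = α_i.
NE contributions = (1.6, 4.7, 1.3, 2.2, 3.5); X = 13.3.
W^NE = (Σα)·X − ½Σα_i² = 13.3² − ½·43.43 = 155.175.
Planner sets x_i = Σα_j = 13.3 for every i, so X^SO = 5·13.3 = 66.5.
W^SO = (Σα)·X^SO − ½·5·(Σα)² = (5/2)·13.3² = 442.225.
Deadweight loss = W^SO − W^NE = 287.05.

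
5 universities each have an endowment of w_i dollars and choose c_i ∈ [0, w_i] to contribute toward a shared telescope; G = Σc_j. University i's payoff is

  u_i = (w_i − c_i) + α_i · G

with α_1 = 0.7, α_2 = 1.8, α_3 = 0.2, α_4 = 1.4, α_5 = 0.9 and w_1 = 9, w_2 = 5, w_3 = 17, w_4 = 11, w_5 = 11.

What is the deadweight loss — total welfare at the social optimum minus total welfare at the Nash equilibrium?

∂u_i/∂c_i = α_i − 1, so university i contributes w_i if α_i > 1, else 0.
α_i > 1 for i ∈ {2, 4}; NE contributions (0, 5, 0, 11, 0), G = 16.
W^NE = Σw_i − G^NE + (Σα_i)·G^NE = 53 + 4·16 = 117.
Planner: ∂(Σu_j)/∂c_i = Σα_j − 1 = 4 > 0, so everyone contributes w_i; G^SO = 53, W^SO = 53 + 4·53 = 265.
Deadweight loss = 148.

148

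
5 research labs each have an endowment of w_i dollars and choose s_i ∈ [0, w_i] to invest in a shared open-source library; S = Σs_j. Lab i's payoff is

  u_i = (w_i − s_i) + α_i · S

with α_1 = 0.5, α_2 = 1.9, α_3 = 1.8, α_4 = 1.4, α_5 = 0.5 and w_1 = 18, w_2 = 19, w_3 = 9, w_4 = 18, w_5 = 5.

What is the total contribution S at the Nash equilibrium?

∂u_i/∂s_i = α_i − 1, so lab i contributes w_i if α_i > 1, else 0.
α_i > 1 for i ∈ {2, 3, 4}; NE contributions (0, 19, 9, 18, 0), S = 46.

46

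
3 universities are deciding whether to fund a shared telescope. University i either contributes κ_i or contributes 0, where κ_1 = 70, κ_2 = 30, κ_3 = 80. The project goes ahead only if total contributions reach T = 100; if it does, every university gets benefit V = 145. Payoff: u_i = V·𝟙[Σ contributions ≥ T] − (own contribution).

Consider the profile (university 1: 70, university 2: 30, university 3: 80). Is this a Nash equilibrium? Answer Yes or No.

No

Total = 180 ≥ 100: provided.
University 1 (pledges 70, payoff 75): dropping to 0 → total 110, payoff 145. Profitable deviation.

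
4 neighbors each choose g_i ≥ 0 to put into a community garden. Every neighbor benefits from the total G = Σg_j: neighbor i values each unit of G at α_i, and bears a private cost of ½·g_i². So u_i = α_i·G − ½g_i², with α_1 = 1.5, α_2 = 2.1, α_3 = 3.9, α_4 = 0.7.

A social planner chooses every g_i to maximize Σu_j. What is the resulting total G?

32.8

Planner FOC: ∂(Σu_j)/∂g_i = (Σα_j) − g_i = 0, so g_i^SO = Σα_j = 8.2 for every i; G^SO = 32.8.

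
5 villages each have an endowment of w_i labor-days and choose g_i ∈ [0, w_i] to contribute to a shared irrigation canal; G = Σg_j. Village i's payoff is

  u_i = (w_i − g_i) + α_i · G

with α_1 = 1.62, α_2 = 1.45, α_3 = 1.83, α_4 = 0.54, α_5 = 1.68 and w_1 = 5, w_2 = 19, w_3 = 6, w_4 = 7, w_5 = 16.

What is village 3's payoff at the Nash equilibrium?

84.18

∂u_i/∂g_i = α_i − 1, so village i contributes w_i if α_i > 1, else 0.
α_i > 1 for i ∈ {1, 2, 3, 5}; NE contributions (5, 19, 6, 0, 16), G = 46.
u_3 = (6 − 6) + 1.83·46 = 84.18.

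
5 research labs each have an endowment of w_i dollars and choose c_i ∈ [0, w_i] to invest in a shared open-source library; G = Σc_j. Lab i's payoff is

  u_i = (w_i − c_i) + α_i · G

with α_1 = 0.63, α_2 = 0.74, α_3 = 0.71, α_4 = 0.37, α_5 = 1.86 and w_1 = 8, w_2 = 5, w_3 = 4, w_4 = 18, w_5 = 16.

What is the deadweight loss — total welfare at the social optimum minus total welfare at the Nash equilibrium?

115.85

∂u_i/∂c_i = α_i − 1, so lab i contributes w_i if α_i > 1, else 0.
α_i > 1 for i ∈ {5}; NE contributions (0, 0, 0, 0, 16), G = 16.
W^NE = Σw_i − G^NE + (Σα_i)·G^NE = 51 + 3.31·16 = 103.96.
Planner: ∂(Σu_j)/∂c_i = Σα_j − 1 = 3.31 > 0, so everyone contributes w_i; G^SO = 51, W^SO = 51 + 3.31·51 = 219.81.
Deadweight loss = 115.85.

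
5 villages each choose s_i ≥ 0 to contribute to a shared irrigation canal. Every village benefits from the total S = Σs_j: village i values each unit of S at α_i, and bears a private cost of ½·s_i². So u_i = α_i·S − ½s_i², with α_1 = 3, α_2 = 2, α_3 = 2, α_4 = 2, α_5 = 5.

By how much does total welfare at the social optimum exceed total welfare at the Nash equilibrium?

317

Village i's FOC: ∂u_i/∂s_i = α_i − s_i = 0, so s_i* = α_i.
NE contributions = (3, 2, 2, 2, 5); S = 14.
W^NE = (Σα)·S − ½Σα_i² = 14² − ½·46 = 173.
Planner sets s_i = Σα_j = 14 for every i, so S^SO = 5·14 = 70.
W^SO = (Σα)·S^SO − ½·5·(Σα)² = (5/2)·14² = 490.
Deadweight loss = W^SO − W^NE = 317.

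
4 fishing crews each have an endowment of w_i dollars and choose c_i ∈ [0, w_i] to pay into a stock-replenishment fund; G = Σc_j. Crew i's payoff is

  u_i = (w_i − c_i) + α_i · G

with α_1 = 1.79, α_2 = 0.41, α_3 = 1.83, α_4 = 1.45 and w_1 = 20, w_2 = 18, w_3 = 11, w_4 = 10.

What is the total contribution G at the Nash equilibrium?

41

∂u_i/∂c_i = α_i − 1, so crew i contributes w_i if α_i > 1, else 0.
α_i > 1 for i ∈ {1, 3, 4}; NE contributions (20, 0, 11, 10), G = 41.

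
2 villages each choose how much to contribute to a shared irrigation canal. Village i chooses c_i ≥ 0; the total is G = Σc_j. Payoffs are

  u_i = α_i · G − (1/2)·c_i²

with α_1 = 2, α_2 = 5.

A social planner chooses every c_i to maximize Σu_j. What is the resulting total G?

Planner FOC: ∂(Σu_j)/∂c_i = (Σα_j) − c_i = 0, so c_i^SO = Σα_j = 7 for every i; G^SO = 14.

14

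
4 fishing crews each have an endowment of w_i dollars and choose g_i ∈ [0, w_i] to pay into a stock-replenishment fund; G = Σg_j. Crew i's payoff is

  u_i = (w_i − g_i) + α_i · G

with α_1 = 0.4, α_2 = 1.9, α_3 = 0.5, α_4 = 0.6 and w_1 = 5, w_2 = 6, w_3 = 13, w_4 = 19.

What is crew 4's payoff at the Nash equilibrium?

∂u_i/∂g_i = α_i − 1, so crew i contributes w_i if α_i > 1, else 0.
α_i > 1 for i ∈ {2}; NE contributions (0, 6, 0, 0), G = 6.
u_4 = (19 − 0) + 0.6·6 = 22.6.

22.6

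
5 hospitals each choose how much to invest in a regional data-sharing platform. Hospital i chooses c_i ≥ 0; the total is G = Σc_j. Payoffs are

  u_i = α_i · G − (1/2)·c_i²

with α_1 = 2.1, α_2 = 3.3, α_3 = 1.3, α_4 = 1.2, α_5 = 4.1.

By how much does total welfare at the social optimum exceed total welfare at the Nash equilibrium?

Hospital i's FOC: ∂u_i/∂c_i = α_i − c_i = 0, so c_i* = α_i.
NE contributions = (2.1, 3.3, 1.3, 1.2, 4.1); G = 12.
W^NE = (Σα)·G − ½Σα_i² = 12² − ½·35.24 = 126.38.
Planner sets c_i = Σα_j = 12 for every i, so G^SO = 5·12 = 60.
W^SO = (Σα)·G^SO − ½·5·(Σα)² = (5/2)·12² = 360.
Deadweight loss = W^SO − W^NE = 233.62.

233.62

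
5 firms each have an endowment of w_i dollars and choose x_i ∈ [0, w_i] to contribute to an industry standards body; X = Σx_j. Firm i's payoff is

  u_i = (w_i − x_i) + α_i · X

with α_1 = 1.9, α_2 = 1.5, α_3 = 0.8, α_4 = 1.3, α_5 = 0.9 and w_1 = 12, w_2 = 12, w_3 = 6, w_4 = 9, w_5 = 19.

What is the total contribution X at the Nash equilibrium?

33

∂u_i/∂x_i = α_i − 1, so firm i contributes w_i if α_i > 1, else 0.
α_i > 1 for i ∈ {1, 2, 4}; NE contributions (12, 12, 0, 9, 0), X = 33.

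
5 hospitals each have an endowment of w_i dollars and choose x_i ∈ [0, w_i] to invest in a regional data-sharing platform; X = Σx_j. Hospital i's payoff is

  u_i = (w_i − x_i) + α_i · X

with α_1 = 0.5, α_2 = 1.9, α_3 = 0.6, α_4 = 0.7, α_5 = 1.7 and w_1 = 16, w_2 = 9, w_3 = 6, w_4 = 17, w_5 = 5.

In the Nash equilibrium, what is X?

∂u_i/∂x_i = α_i − 1, so hospital i contributes w_i if α_i > 1, else 0.
α_i > 1 for i ∈ {2, 5}; NE contributions (0, 9, 0, 0, 5), X = 14.

14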